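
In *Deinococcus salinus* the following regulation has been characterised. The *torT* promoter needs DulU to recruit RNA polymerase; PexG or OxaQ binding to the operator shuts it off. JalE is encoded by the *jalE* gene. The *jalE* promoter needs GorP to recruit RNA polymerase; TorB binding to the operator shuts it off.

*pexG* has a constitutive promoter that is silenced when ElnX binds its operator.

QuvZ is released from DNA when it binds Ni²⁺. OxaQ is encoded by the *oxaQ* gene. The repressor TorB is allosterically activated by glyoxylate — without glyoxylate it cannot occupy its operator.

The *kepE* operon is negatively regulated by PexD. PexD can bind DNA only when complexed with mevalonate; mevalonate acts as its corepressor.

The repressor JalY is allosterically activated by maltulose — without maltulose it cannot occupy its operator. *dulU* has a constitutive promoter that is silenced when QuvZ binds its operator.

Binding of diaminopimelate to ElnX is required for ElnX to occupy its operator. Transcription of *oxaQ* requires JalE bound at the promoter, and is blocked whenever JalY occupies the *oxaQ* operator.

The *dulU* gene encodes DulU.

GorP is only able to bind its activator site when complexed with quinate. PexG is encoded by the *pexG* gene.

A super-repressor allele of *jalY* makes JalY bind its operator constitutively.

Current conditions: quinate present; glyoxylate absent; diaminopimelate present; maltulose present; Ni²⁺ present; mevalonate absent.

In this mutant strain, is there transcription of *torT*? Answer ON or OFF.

Ni²⁺ is present, so QuvZ is inactive.
With no repressor bound, *dulU* is transcribed.
So DulU is produced and active.
Diaminopimelate is present, so ElnX is active.
With repressor ElnX bound, *pexG* is not transcribed.
So PexG is not produced.
JalY is constitutively active in this strain.
Glyoxylate is absent, so TorB is inactive.
Quinate is present, so GorP is active.
No repressor is bound and GorP is active, so *jalE* is transcribed.
So JalE is produced and active.
With repressor JalY bound, *oxaQ* is not transcribed.
So OxaQ is not produced.
No repressor is bound and DulU is active, so *torT* is transcribed.

ON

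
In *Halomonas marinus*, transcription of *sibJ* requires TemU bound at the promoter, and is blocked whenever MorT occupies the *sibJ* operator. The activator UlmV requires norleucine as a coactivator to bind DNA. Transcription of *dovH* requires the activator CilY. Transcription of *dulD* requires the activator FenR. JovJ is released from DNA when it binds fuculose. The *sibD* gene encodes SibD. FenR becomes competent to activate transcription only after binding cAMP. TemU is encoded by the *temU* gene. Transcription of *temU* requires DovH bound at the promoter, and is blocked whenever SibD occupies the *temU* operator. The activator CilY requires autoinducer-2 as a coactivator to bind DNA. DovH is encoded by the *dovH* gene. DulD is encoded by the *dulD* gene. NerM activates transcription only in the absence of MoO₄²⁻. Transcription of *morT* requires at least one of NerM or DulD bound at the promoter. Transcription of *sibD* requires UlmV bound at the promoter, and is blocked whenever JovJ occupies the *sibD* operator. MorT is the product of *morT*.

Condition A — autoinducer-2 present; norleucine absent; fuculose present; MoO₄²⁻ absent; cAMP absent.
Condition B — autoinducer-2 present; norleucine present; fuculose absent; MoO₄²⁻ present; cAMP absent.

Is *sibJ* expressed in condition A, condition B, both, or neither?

B only

Condition A:
Autoinducer-2 is present, so CilY is active.
No repressor is bound and CilY is active, so *dovH* is transcribed.
So DovH is produced and active.
Norleucine is absent, so UlmV is inactive.
Fuculose is present, so JovJ is inactive.
Required activator UlmV is absent, so *sibD* is not transcribed.
So SibD is not produced.
No repressor is bound and DovH is active, so *temU* is transcribed.
So TemU is produced and active.
MoO₄²⁻ is absent, so NerM is active.
cAMP is absent, so FenR is inactive.
Required activator FenR is absent, so *dulD* is not transcribed.
So DulD is not produced.
Activator NerM is present, so *morT* is transcribed.
So MorT is produced and active.
With repressor MorT bound, *sibJ* is not transcribed.
→ *sibJ* is OFF in A.
Condition B:
Autoinducer-2 is present, so CilY is active.
No repressor is bound and CilY is active, so *dovH* is transcribed.
So DovH is produced and active.
Norleucine is present, so UlmV is active.
Fuculose is absent, so JovJ is active.
With repressor JovJ bound, *sibD* is not transcribed.
So SibD is not produced.
No repressor is bound and DovH is active, so *temU* is transcribed.
So TemU is produced and active.
MoO₄²⁻ is present, so NerM is inactive.
cAMP is absent, so FenR is inactive.
Required activator FenR is absent, so *dulD* is not transcribed.
So DulD is not produced.
No activator is available at the *morT* promoter, so *morT* is not transcribed.
So MorT is not produced.
No repressor is bound and TemU is active, so *sibJ* is transcribed.
→ *sibJ* is ON in B.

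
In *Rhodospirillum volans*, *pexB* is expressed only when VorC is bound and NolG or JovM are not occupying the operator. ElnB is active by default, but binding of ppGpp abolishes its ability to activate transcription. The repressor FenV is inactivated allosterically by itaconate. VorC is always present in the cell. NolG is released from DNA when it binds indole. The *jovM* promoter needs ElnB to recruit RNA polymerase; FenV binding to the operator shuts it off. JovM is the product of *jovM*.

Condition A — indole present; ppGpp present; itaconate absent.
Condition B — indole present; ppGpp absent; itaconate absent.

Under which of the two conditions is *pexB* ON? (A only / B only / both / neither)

both

Condition A:
VorC is produced constitutively and is active.
Indole is present, so NolG is inactive.
ppGpp is present, so ElnB is inactive.
Itaconate is absent, so FenV is active.
With repressor FenV bound, *jovM* is not transcribed.
So JovM is not produced.
No repressor is bound and VorC is active, so *pexB* is transcribed.
→ *pexB* is ON in A.
Condition B:
VorC is produced constitutively and is active.
Indole is present, so NolG is inactive.
ppGpp is absent, so ElnB is active.
Itaconate is absent, so FenV is active.
With repressor FenV bound, *jovM* is not transcribed.
So JovM is not produced.
No repressor is bound and VorC is active, so *pexB* is transcribed.
→ *pexB* is ON in B.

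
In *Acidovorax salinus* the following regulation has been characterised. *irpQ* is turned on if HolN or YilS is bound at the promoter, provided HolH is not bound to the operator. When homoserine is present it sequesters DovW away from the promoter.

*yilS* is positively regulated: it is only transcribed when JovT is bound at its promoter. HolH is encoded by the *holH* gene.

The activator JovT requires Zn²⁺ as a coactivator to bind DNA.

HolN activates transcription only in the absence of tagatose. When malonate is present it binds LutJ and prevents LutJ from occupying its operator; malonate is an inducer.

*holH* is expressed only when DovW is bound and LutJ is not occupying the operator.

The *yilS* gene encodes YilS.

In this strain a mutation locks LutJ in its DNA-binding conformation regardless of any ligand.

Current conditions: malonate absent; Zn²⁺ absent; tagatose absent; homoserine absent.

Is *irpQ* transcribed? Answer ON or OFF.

Tagatose is absent, so HolN is active.
LutJ is constitutively active in this strain.
Homoserine is absent, so DovW is active.
With repressor LutJ bound, *holH* is not transcribed.
So HolH is not produced.
Zn²⁺ is absent, so JovT is inactive.
Required activator JovT is absent, so *yilS* is not transcribed.
So YilS is not produced.
Activator HolN is present, so *irpQ* is transcribed.

ON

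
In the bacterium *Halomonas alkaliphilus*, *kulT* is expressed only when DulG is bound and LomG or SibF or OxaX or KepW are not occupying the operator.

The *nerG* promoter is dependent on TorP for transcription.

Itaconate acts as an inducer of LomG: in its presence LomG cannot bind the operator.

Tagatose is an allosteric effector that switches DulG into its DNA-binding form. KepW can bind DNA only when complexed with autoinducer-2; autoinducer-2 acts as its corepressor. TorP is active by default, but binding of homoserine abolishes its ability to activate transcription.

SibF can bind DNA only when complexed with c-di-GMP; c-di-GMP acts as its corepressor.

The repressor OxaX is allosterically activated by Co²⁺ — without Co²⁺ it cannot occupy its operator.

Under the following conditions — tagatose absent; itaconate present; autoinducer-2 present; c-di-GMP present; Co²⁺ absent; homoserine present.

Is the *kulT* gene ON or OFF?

OFF

Itaconate is present, so LomG is inactive.
c-di-GMP is present, so SibF is active.
Tagatose is absent, so DulG is inactive.
Co²⁺ is absent, so OxaX is inactive.
Autoinducer-2 is present, so KepW is active.
With repressor SibF bound, *kulT* is not transcribed.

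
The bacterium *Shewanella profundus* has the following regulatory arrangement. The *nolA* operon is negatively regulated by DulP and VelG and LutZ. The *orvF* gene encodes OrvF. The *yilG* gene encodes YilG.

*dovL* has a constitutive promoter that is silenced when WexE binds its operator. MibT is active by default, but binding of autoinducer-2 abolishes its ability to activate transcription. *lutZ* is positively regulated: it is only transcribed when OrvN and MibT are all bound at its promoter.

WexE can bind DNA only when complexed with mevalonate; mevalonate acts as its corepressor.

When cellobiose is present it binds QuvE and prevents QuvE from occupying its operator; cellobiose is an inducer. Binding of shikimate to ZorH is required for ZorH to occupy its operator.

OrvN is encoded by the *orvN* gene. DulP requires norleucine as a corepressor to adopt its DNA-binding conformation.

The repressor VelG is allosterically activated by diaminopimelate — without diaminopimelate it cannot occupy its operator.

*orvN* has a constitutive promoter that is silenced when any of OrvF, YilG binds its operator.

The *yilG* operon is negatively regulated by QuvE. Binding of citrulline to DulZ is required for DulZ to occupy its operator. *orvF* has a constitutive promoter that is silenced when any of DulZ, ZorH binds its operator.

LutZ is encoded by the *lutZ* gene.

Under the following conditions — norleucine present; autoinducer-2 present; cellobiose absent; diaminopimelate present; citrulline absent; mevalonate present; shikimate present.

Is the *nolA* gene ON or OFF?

OFF

Norleucine is present, so DulP is active.
Diaminopimelate is present, so VelG is active.
Citrulline is absent, so DulZ is inactive.
Shikimate is present, so ZorH is active.
With repressor ZorH bound, *orvF* is not transcribed.
So OrvF is not produced.
Cellobiose is absent, so QuvE is active.
With repressor QuvE bound, *yilG* is not transcribed.
So YilG is not produced.
With no repressor bound, *orvN* is transcribed.
So OrvN is produced and active.
Autoinducer-2 is present, so MibT is inactive.
Required activator MibT is absent, so *lutZ* is not transcribed.
So LutZ is not produced.
With repressor DulP bound, *nolA* is not transcribed.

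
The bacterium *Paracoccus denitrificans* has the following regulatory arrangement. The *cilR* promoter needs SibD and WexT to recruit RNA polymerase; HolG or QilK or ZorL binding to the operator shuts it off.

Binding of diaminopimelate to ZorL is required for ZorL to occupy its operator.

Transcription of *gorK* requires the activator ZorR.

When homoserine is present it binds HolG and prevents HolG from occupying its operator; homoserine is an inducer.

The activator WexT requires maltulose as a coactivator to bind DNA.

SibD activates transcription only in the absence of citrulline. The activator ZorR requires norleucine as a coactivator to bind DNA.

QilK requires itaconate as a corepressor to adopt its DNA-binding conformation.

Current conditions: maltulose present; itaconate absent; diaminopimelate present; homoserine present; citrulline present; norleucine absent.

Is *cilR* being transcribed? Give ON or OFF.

Homoserine is present, so HolG is inactive.
Citrulline is present, so SibD is inactive.
Itaconate is absent, so QilK is inactive.
Maltulose is present, so WexT is active.
Diaminopimelate is present, so ZorL is active.
With repressor ZorL bound, *cilR* is not transcribed.

OFF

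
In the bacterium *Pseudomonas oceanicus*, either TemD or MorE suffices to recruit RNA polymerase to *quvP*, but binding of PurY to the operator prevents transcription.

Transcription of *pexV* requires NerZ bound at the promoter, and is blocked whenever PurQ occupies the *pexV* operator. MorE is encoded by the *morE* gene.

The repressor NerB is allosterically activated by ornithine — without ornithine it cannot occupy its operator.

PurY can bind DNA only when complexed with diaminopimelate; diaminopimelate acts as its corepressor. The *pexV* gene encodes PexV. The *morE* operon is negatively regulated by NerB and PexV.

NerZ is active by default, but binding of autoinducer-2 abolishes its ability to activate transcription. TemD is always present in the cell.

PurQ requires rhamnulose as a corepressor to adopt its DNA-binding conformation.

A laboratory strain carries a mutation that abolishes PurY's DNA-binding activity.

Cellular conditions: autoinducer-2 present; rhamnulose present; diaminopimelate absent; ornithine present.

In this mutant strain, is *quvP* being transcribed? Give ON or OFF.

ON

PurY is non-functional in this strain, so it has no effect.
TemD is produced constitutively and is active.
Ornithine is present, so NerB is active.
Rhamnulose is present, so PurQ is active.
Autoinducer-2 is present, so NerZ is inactive.
With repressor PurQ bound, *pexV* is not transcribed.
So PexV is not produced.
With repressor NerB bound, *morE* is not transcribed.
So MorE is not produced.
Activator TemD is present, so *quvP* is transcribed.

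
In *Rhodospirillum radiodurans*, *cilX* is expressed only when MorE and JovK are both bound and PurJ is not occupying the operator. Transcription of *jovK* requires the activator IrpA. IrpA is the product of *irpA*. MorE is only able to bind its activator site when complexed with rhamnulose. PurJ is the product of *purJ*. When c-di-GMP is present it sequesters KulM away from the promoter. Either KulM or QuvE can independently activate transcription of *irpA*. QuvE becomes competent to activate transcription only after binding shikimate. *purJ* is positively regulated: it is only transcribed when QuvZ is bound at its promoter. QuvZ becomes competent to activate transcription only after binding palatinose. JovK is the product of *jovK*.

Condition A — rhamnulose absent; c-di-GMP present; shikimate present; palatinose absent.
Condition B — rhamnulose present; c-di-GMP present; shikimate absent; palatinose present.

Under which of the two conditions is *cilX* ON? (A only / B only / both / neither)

Condition A:
Rhamnulose is absent, so MorE is inactive.
c-di-GMP is present, so KulM is inactive.
Shikimate is present, so QuvE is active.
Activator QuvE is present, so *irpA* is transcribed.
So IrpA is produced and active.
No repressor is bound and IrpA is active, so *jovK* is transcribed.
So JovK is produced and active.
Palatinose is absent, so QuvZ is inactive.
Required activator QuvZ is absent, so *purJ* is not transcribed.
So PurJ is not produced.
Required activator MorE is absent, so *cilX* is not transcribed.
→ *cilX* is OFF in A.
Condition B:
Rhamnulose is present, so MorE is active.
c-di-GMP is present, so KulM is inactive.
Shikimate is absent, so QuvE is inactive.
No activator is available at the *irpA* promoter, so *irpA* is not transcribed.
So IrpA is not produced.
Required activator IrpA is absent, so *jovK* is not transcribed.
So JovK is not produced.
Palatinose is present, so QuvZ is active.
No repressor is bound and QuvZ is active, so *purJ* is transcribed.
So PurJ is produced and active.
With repressor PurJ bound, *cilX* is not transcribed.
→ *cilX* is OFF in B.

neither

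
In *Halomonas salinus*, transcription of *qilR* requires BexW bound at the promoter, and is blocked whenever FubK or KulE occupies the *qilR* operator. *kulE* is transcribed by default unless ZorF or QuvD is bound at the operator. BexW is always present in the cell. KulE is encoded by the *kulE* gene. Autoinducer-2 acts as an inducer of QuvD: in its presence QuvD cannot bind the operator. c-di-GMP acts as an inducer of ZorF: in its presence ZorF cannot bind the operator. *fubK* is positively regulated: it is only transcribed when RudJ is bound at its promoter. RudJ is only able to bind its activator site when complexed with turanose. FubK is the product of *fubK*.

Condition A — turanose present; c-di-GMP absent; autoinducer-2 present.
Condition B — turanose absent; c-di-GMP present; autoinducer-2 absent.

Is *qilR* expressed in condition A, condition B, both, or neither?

Condition A:
Turanose is present, so RudJ is active.
No repressor is bound and RudJ is active, so *fubK* is transcribed.
So FubK is produced and active.
c-di-GMP is absent, so ZorF is active.
Autoinducer-2 is present, so QuvD is inactive.
With repressor ZorF bound, *kulE* is not transcribed.
So KulE is not produced.
BexW is produced constitutively and is active.
With repressor FubK bound, *qilR* is not transcribed.
→ *qilR* is OFF in A.
Condition B:
Turanose is absent, so RudJ is inactive.
Required activator RudJ is absent, so *fubK* is not transcribed.
So FubK is not produced.
c-di-GMP is present, so ZorF is inactive.
Autoinducer-2 is absent, so QuvD is active.
With repressor QuvD bound, *kulE* is not transcribed.
So KulE is not produced.
BexW is produced constitutively and is active.
No repressor is bound and BexW is active, so *qilR* is transcribed.
→ *qilR* is ON in B.

B only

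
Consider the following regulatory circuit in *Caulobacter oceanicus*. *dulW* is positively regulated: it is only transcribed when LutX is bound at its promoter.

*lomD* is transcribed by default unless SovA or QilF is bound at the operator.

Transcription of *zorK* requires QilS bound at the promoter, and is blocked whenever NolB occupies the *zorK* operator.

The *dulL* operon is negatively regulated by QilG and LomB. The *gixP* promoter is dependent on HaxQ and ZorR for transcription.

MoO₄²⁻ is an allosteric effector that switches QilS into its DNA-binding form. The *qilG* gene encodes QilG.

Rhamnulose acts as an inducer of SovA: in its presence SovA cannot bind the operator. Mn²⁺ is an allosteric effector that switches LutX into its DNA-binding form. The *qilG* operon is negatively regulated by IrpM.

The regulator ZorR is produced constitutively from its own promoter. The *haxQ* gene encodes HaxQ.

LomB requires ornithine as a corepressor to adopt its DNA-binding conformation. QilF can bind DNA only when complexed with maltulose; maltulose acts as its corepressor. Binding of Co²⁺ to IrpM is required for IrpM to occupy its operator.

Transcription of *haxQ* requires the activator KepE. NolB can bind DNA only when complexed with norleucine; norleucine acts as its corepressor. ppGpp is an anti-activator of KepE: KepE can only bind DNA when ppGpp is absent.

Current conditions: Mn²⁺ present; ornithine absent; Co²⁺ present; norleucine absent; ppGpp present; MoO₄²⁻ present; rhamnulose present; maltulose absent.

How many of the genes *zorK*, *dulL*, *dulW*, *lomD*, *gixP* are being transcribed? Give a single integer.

4

MoO₄²⁻ is present, so QilS is active.
Norleucine is absent, so NolB is inactive.
No repressor is bound and QilS is active, so *zorK* is transcribed.
→ *zorK* is ON.
Co²⁺ is present, so IrpM is active.
With repressor IrpM bound, *qilG* is not transcribed.
So QilG is not produced.
Ornithine is absent, so LomB is inactive.
With no repressor bound, *dulL* is transcribed.
→ *dulL* is ON.
Mn²⁺ is present, so LutX is active.
No repressor is bound and LutX is active, so *dulW* is transcribed.
→ *dulW* is ON.
Rhamnulose is present, so SovA is inactive.
Maltulose is absent, so QilF is inactive.
With no repressor bound, *lomD* is transcribed.
→ *lomD* is ON.
ppGpp is present, so KepE is inactive.
Required activator KepE is absent, so *haxQ* is not transcribed.
So HaxQ is not produced.
ZorR is produced constitutively and is active.
Required activator HaxQ is absent, so *gixP* is not transcribed.
→ *gixP* is OFF.
4 of the 5 genes are transcribed.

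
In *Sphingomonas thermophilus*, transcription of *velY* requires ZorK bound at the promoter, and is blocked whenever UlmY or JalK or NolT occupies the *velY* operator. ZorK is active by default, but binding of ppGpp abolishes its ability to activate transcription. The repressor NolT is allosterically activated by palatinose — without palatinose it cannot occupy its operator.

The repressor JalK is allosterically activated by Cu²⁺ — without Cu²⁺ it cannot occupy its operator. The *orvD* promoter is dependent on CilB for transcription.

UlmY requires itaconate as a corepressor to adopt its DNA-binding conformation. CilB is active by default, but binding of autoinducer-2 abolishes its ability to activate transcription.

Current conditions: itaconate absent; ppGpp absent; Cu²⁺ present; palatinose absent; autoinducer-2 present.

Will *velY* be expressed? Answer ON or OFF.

OFF

Itaconate is absent, so UlmY is inactive.
ppGpp is absent, so ZorK is active.
Cu²⁺ is present, so JalK is active.
Palatinose is absent, so NolT is inactive.
With repressor JalK bound, *velY* is not transcribed.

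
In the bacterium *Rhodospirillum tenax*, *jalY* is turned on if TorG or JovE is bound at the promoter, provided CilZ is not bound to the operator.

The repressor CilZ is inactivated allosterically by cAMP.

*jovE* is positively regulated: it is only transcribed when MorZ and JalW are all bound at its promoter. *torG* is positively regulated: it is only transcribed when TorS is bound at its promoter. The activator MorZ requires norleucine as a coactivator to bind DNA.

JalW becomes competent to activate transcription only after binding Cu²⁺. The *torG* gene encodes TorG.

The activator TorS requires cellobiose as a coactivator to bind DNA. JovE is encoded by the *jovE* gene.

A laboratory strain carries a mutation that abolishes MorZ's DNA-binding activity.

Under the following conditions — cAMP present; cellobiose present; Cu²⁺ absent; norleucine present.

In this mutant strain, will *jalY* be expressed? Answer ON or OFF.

cAMP is present, so CilZ is inactive.
Cellobiose is present, so TorS is active.
No repressor is bound and TorS is active, so *torG* is transcribed.
So TorG is produced and active.
MorZ is non-functional in this strain, so it has no effect.
Cu²⁺ is absent, so JalW is inactive.
Required activator MorZ is absent, so *jovE* is not transcribed.
So JovE is not produced.
Activator TorG is present, so *jalY* is transcribed.

ON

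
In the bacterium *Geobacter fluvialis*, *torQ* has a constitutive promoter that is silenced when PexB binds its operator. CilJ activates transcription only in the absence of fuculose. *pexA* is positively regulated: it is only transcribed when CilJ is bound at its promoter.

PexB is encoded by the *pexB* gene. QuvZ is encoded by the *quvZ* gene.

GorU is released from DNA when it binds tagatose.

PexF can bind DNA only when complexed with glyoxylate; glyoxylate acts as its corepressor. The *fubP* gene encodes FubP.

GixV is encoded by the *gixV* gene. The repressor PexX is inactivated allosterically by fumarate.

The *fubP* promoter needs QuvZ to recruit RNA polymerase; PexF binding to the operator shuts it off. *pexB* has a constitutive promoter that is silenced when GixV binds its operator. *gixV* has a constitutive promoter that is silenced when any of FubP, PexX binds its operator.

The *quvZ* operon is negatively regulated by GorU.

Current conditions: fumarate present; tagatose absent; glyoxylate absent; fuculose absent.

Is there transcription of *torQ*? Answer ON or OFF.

ON

Tagatose is absent, so GorU is active.
With repressor GorU bound, *quvZ* is not transcribed.
So QuvZ is not produced.
Glyoxylate is absent, so PexF is inactive.
Required activator QuvZ is absent, so *fubP* is not transcribed.
So FubP is not produced.
Fumarate is present, so PexX is inactive.
With no repressor bound, *gixV* is transcribed.
So GixV is produced and active.
With repressor GixV bound, *pexB* is not transcribed.
So PexB is not produced.
With no repressor bound, *torQ* is transcribed.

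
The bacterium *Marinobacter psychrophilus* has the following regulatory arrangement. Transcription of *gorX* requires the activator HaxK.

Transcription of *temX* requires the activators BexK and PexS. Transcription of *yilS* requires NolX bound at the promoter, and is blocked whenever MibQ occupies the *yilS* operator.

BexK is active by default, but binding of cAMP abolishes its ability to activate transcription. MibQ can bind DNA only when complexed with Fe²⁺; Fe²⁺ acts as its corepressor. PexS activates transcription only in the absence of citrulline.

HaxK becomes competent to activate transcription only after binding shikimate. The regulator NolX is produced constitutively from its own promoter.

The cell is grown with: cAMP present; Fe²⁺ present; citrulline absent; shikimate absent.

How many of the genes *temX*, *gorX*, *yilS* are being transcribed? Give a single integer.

cAMP is present, so BexK is inactive.
Citrulline is absent, so PexS is active.
Required activator BexK is absent, so *temX* is not transcribed.
→ *temX* is OFF.
Shikimate is absent, so HaxK is inactive.
Required activator HaxK is absent, so *gorX* is not transcribed.
→ *gorX* is OFF.
NolX is produced constitutively and is active.
Fe²⁺ is present, so MibQ is active.
With repressor MibQ bound, *yilS* is not transcribed.
→ *yilS* is OFF.
0 of the 3 genes are transcribed.

0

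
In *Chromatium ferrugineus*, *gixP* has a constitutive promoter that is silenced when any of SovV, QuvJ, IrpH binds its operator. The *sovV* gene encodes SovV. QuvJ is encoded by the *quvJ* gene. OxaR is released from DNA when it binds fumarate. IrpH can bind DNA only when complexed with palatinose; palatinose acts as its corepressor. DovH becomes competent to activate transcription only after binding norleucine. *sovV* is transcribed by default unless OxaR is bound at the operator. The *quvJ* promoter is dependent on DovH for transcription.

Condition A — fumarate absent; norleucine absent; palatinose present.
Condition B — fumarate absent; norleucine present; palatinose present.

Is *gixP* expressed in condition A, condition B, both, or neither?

neither

Condition A:
Fumarate is absent, so OxaR is active.
With repressor OxaR bound, *sovV* is not transcribed.
So SovV is not produced.
Norleucine is absent, so DovH is inactive.
Required activator DovH is absent, so *quvJ* is not transcribed.
So QuvJ is not produced.
Palatinose is present, so IrpH is active.
With repressor IrpH bound, *gixP* is not transcribed.
→ *gixP* is OFF in A.
Condition B:
Fumarate is absent, so OxaR is active.
With repressor OxaR bound, *sovV* is not transcribed.
So SovV is not produced.
Norleucine is present, so DovH is active.
No repressor is bound and DovH is active, so *quvJ* is transcribed.
So QuvJ is produced and active.
Palatinose is present, so IrpH is active.
With repressor QuvJ bound, *gixP* is not transcribed.
→ *gixP* is OFF in B.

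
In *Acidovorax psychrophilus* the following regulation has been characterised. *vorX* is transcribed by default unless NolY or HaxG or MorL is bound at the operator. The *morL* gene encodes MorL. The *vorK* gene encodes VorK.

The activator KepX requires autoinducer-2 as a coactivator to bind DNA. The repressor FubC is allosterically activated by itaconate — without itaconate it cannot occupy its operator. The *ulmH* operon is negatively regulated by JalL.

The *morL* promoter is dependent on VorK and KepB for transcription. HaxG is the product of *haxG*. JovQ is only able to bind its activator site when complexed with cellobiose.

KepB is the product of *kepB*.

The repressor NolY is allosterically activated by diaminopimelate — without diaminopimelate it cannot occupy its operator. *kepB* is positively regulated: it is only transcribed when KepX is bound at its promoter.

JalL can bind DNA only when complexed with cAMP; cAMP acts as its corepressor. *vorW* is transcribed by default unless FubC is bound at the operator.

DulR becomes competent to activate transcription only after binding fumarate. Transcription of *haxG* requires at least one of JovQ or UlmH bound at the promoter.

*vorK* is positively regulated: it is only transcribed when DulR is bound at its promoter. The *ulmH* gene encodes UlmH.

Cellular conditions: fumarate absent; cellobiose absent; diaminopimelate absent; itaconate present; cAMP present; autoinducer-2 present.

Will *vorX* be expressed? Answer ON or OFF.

ON

Diaminopimelate is absent, so NolY is inactive.
Cellobiose is absent, so JovQ is inactive.
cAMP is present, so JalL is active.
With repressor JalL bound, *ulmH* is not transcribed.
So UlmH is not produced.
No activator is available at the *haxG* promoter, so *haxG* is not transcribed.
So HaxG is not produced.
Fumarate is absent, so DulR is inactive.
Required activator DulR is absent, so *vorK* is not transcribed.
So VorK is not produced.
Autoinducer-2 is present, so KepX is active.
No repressor is bound and KepX is active, so *kepB* is transcribed.
So KepB is produced and active.
Required activator VorK is absent, so *morL* is not transcribed.
So MorL is not produced.
With no repressor bound, *vorX* is transcribed.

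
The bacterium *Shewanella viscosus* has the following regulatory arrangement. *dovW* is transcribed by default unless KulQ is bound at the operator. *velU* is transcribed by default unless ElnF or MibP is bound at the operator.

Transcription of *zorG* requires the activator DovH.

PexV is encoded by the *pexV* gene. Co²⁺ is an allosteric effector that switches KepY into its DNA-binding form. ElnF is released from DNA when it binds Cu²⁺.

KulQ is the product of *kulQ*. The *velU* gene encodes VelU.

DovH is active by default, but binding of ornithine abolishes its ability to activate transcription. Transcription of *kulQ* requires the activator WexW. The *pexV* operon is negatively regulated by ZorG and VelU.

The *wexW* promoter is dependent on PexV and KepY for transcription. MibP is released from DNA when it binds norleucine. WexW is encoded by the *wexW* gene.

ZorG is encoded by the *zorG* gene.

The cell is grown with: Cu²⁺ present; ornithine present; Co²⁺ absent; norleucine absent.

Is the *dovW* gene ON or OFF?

ON

Ornithine is present, so DovH is inactive.
Required activator DovH is absent, so *zorG* is not transcribed.
So ZorG is not produced.
Cu²⁺ is present, so ElnF is inactive.
Norleucine is absent, so MibP is active.
With repressor MibP bound, *velU* is not transcribed.
So VelU is not produced.
With no repressor bound, *pexV* is transcribed.
So PexV is produced and active.
Co²⁺ is absent, so KepY is inactive.
Required activator KepY is absent, so *wexW* is not transcribed.
So WexW is not produced.
Required activator WexW is absent, so *kulQ* is not transcribed.
So KulQ is not produced.
With no repressor bound, *dovW* is transcribed.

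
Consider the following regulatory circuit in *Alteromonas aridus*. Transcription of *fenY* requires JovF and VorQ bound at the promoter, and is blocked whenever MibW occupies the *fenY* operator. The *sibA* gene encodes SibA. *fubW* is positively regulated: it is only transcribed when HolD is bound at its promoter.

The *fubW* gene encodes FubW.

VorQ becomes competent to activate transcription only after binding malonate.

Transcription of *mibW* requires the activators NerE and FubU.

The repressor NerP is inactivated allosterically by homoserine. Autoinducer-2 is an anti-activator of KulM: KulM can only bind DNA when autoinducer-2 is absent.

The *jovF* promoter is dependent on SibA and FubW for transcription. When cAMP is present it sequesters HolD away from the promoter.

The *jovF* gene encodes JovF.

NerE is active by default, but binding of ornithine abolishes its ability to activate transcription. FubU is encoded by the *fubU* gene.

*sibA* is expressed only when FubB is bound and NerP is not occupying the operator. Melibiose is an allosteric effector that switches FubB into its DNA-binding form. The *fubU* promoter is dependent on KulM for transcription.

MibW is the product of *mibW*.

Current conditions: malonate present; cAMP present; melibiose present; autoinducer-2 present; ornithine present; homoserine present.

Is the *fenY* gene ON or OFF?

OFF

Ornithine is present, so NerE is inactive.
Autoinducer-2 is present, so KulM is inactive.
Required activator KulM is absent, so *fubU* is not transcribed.
So FubU is not produced.
Required activator NerE is absent, so *mibW* is not transcribed.
So MibW is not produced.
Homoserine is present, so NerP is inactive.
Melibiose is present, so FubB is active.
No repressor is bound and FubB is active, so *sibA* is transcribed.
So SibA is produced and active.
cAMP is present, so HolD is inactive.
Required activator HolD is absent, so *fubW* is not transcribed.
So FubW is not produced.
Required activator FubW is absent, so *jovF* is not transcribed.
So JovF is not produced.
Malonate is present, so VorQ is active.
Required activator JovF is absent, so *fenY* is not transcribed.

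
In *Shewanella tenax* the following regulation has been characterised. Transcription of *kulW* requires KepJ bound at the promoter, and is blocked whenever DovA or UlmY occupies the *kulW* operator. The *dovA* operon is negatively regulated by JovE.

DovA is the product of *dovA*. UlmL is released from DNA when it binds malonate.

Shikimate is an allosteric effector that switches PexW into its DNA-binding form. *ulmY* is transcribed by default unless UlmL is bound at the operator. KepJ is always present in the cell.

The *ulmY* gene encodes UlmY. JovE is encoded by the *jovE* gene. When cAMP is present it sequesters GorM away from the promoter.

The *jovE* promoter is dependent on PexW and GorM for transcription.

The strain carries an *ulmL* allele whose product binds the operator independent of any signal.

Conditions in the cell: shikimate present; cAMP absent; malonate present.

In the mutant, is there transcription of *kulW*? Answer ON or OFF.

Shikimate is present, so PexW is active.
cAMP is absent, so GorM is active.
No repressor is bound and PexW and GorM are active, so *jovE* is transcribed.
So JovE is produced and active.
With repressor JovE bound, *dovA* is not transcribed.
So DovA is not produced.
UlmL is constitutively active in this strain.
With repressor UlmL bound, *ulmY* is not transcribed.
So UlmY is not produced.
KepJ is produced constitutively and is active.
No repressor is bound and KepJ is active, so *kulW* is transcribed.

ON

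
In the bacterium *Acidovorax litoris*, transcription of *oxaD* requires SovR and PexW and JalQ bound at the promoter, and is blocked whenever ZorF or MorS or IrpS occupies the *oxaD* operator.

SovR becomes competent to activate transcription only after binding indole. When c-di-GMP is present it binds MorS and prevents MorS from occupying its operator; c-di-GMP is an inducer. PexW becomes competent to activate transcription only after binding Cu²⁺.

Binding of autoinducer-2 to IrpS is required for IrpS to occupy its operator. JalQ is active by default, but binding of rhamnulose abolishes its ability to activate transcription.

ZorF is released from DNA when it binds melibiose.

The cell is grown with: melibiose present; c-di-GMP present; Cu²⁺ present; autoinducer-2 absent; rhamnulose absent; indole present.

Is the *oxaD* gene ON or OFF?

Indole is present, so SovR is active.
Melibiose is present, so ZorF is inactive.
c-di-GMP is present, so MorS is inactive.
Autoinducer-2 is absent, so IrpS is inactive.
Cu²⁺ is present, so PexW is active.
Rhamnulose is absent, so JalQ is active.
No repressor is bound and SovR and PexW and JalQ are active, so *oxaD* is transcribed.

ON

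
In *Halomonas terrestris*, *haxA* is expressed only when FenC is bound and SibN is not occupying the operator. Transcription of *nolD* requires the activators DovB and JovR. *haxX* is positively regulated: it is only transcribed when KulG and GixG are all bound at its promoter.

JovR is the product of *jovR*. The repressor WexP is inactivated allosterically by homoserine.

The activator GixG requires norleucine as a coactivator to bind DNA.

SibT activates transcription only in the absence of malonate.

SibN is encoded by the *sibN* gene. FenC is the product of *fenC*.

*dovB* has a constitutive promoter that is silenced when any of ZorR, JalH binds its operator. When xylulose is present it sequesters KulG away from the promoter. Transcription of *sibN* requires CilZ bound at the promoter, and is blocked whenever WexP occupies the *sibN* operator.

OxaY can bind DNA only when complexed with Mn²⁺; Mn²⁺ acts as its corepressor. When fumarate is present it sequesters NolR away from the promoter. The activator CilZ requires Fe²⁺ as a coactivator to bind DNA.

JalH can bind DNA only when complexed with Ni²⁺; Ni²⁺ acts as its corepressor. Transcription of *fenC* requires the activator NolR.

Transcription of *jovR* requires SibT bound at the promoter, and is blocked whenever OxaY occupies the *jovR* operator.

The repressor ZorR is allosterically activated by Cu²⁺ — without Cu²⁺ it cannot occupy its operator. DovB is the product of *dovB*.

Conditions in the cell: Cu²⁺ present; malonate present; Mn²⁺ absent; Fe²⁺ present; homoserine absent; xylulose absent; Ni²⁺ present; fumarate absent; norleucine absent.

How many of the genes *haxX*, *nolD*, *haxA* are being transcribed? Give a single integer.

1

Xylulose is absent, so KulG is active.
Norleucine is absent, so GixG is inactive.
Required activator GixG is absent, so *haxX* is not transcribed.
→ *haxX* is OFF.
Cu²⁺ is present, so ZorR is active.
Ni²⁺ is present, so JalH is active.
With repressor ZorR bound, *dovB* is not transcribed.
So DovB is not produced.
Malonate is present, so SibT is inactive.
Mn²⁺ is absent, so OxaY is inactive.
Required activator SibT is absent, so *jovR* is not transcribed.
So JovR is not produced.
Required activator DovB is absent, so *nolD* is not transcribed.
→ *nolD* is OFF.
Fe²⁺ is present, so CilZ is active.
Homoserine is absent, so WexP is active.
With repressor WexP bound, *sibN* is not transcribed.
So SibN is not produced.
Fumarate is absent, so NolR is active.
No repressor is bound and NolR is active, so *fenC* is transcribed.
So FenC is produced and active.
No repressor is bound and FenC is active, so *haxA* is transcribed.
→ *haxA* is ON.
1 of the 3 genes is transcribed.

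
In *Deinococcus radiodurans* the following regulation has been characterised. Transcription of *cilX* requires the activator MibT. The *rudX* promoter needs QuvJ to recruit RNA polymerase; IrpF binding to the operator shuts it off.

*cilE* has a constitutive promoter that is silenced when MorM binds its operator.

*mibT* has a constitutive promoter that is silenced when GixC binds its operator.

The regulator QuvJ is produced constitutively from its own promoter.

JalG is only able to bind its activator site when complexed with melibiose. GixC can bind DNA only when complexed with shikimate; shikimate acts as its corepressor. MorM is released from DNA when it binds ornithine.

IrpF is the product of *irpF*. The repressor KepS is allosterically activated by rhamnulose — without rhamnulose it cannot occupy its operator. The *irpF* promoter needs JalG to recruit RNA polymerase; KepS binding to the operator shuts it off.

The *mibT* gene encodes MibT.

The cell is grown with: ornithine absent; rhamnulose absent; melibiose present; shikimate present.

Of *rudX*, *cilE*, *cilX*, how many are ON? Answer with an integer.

0

Melibiose is present, so JalG is active.
Rhamnulose is absent, so KepS is inactive.
No repressor is bound and JalG is active, so *irpF* is transcribed.
So IrpF is produced and active.
QuvJ is produced constitutively and is active.
With repressor IrpF bound, *rudX* is not transcribed.
→ *rudX* is OFF.
Ornithine is absent, so MorM is active.
With repressor MorM bound, *cilE* is not transcribed.
→ *cilE* is OFF.
Shikimate is present, so GixC is active.
With repressor GixC bound, *mibT* is not transcribed.
So MibT is not produced.
Required activator MibT is absent, so *cilX* is not transcribed.
→ *cilX* is OFF.
0 of the 3 genes are transcribed.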